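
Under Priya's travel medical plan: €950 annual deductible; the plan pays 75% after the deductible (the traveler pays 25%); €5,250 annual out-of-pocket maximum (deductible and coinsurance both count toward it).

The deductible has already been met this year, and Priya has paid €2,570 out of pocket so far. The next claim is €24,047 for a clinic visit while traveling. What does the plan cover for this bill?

The deductible is already satisfied, so the full bill goes to coinsurance.
25% of €24,047 = €6,011.75 falls to the traveler.
That would bring total out-of-pocket to €8,581.75, past the €5,250 cap. The traveler is capped at €5,250 − €2,570 = €2,680 on this claim.
Insurer pays the balance: €24,047 − €2,680 = €21,367.

€21,367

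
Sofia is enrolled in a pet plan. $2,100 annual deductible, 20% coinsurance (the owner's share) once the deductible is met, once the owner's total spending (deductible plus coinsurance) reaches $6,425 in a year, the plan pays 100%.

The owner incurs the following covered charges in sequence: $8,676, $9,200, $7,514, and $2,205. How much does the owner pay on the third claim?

$1,169.80

#1 ($8,676): $2,100 to deductible, leaving $6,576; 20% of $6,576 = $1,315.20. Owner pays $3,415.20; OOP now $3,415.20.
#2 ($9,200): deductible met; 20% of $9,200 = $1,840. Owner pays $1,840; OOP now $5,255.20.
#3 ($7,514): deductible already satisfied, so owner's share is 20% × $7,514 = $1,502.80. OOP would hit $6,758 > $6,425, so the cap limits the owner to $6,425 − $5,255.20 = $1,169.80.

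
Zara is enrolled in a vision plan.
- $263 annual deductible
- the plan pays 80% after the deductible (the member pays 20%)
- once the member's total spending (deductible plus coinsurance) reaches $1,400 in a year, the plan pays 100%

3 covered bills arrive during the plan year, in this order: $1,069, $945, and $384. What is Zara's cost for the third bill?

$76.80

Claim 1 — $1,069: $263 finishes the deductible; $806 goes to coinsurance; coinsurance $806 × 20% = $161.20. Cost to member: $424.20. OOP to date $424.20.
Claim 2 — $945: 20% coinsurance on $945 = $189. Member owes $189 (running OOP $613.20).
Claim 3 — $384: deductible met; 20% of $384 = $76.80. Member pays $76.80; OOP now $690.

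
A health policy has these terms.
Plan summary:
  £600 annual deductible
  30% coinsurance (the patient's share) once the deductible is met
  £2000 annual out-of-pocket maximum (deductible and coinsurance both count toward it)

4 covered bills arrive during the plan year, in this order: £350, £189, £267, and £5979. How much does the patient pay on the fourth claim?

£1338.20

Claim 1 — £350: entire amount goes to the deductible. Patient owes £350 (running OOP £350).
Claim 2 — £189: entire amount goes to the deductible. Patient owes £189 (running OOP £539).
Claim 3 — £267: £61 finishes the deductible; £206 goes to coinsurance; 30% of £206 = £61.80. Cost to patient: £122.80. OOP to date £661.80.
Claim 4 — £5979: deductible already satisfied, so patient's share is 30% × £5979 = £1793.70. Adding that to £661.80 gives £2455.50, past the £2000 cap; patient pays only £2000 − £661.80 = £1338.20.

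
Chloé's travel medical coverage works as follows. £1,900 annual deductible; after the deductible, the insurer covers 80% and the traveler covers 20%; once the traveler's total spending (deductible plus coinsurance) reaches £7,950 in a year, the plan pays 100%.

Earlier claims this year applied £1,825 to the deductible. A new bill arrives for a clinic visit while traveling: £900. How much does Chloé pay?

Remaining deductible: £1,900 − £1,825 = £75.
That leaves £900 − £75 = £825 for coinsurance.
20% of £825 = £165 falls to the traveler.
So the traveler owes £75 + £165 = £240 before any cap.
Cumulative spending £1,825 + £240 = £2,065 stays under the £7,950 maximum.

£240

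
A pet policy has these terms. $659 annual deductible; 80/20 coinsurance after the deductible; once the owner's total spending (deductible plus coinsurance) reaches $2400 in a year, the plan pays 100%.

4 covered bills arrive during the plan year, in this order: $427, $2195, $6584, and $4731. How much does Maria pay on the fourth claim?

$31.60

#1 ($427): fully absorbed by the deductible. Owner owes $427 (running OOP $427).
#2 ($2195): $232 to deductible, leaving $1963; owner's 20% is $392.60. Owner pays $624.60; OOP now $1051.60.
#3 ($6584): deductible met; 20% of $6584 = $1316.80. Owner pays $1316.80; OOP now $2368.40.
#4 ($4731): deductible met; 20% of $4731 = $946.20. Adding that to $2368.40 gives $3314.60, past the $2400 cap; owner pays only $2400 − $2368.40 = $31.60.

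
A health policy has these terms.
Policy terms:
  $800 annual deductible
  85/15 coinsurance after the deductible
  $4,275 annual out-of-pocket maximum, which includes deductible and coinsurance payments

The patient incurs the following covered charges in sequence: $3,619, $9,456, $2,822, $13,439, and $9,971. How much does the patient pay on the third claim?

Claim 1 ($3,619): $800 finishes the deductible; $2,819 goes to coinsurance; coinsurance $2,819 × 15% = $422.85. Cost to patient: $1,222.85. OOP to date $1,222.85.
Claim 2 ($9,456): deductible met; 15% of $9,456 = $1,418.40. Cost to patient: $1,418.40. OOP to date $2,641.25.
Claim 3 ($2,822): deductible already satisfied, so patient's share is 15% × $2,822 = $423.30. Patient pays $423.30; OOP now $3,064.55.

$423.30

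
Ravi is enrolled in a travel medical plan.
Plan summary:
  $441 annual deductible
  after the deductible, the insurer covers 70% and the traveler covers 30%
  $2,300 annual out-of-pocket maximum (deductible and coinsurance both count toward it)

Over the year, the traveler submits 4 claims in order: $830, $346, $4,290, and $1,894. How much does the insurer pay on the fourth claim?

Claim 1 ($830): $441 finishes the deductible; $389 goes to coinsurance; 30% of $389 = $116.70. Traveler owes $557.70 (running OOP $557.70). Insurer: $830 − $557.70 = $272.30.
Claim 2 ($346): deductible already satisfied, so traveler's share is 30% × $346 = $103.80. Cost to traveler: $103.80. OOP to date $661.50. Insurer: $346 − $103.80 = $242.20.
Claim 3 ($4,290): 30% coinsurance on $4,290 = $1,287. Traveler owes $1,287 (running OOP $1,948.50). Insurer: $4,290 − $1,287 = $3,003.
Claim 4 ($1,894): deductible met; 30% of $1,894 = $568.20. Adding that to $1,948.50 gives $2,516.70, past the $2,300 cap; traveler pays only $2,300 − $1,948.50 = $351.50. Plan pays $1,894 − $351.50 = $1,542.50.

$1,542.50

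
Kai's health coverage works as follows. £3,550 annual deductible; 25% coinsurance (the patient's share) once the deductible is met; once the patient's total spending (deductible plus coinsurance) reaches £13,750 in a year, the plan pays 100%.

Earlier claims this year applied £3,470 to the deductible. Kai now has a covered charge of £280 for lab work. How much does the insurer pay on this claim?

Remaining deductible: £3,550 − £3,470 = £80.
The remaining £200 (= £280 − £80) moves to coinsurance.
25% of £200 = £50 falls to the patient.
Patient responsibility before any cap: £80 + £50 = £130.
Total out-of-pocket so far would be £3,470 + £130 = £3,600, below the £13,750 cap — no reduction.
Insurer pays the balance: £280 − £130 = £150.

£150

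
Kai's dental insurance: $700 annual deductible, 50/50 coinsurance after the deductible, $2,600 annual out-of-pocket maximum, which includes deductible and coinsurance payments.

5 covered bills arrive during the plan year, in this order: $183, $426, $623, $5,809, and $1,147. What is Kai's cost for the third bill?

#1 ($183): fully absorbed by the deductible. Patient pays $183; OOP now $183.
#2 ($426): all of it applies to the deductible. Patient pays $426; OOP now $609.
#3 ($623): $91 finishes the deductible; $532 goes to coinsurance; coinsurance $532 × 50% = $266. Patient owes $357 (running OOP $966).

$357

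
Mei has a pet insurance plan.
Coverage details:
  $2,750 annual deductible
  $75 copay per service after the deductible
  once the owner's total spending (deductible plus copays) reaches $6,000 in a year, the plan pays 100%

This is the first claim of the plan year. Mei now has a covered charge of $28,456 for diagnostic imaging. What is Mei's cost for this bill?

$2,825

The full $2,750 deductible is still open; $2,750 of this bill applies to it.
The remaining $25,706 (= $28,456 − $2,750) moves to the copay.
Copay on this service: $75.
That puts the owner's cost at $2,750 + $75 = $2,825 before any cap.
Total out-of-pocket so far would be $0 + $2,825 = $2,825, below the $6,000 cap — no reduction.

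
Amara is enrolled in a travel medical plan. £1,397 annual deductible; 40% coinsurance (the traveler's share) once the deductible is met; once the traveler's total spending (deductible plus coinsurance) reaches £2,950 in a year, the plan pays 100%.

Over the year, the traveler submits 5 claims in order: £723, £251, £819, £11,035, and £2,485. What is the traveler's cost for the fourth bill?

£1,394.60

#1 (£723): entire amount goes to the deductible. Traveler pays £723; OOP now £723.
#2 (£251): fully absorbed by the deductible. Traveler pays £251; OOP now £974.
#3 (£819): £423 to deductible, leaving £396; traveler's 40% is £158.40. Traveler pays £581.40; OOP now £1,555.40.
#4 (£11,035): deductible met; 40% of £11,035 = £4,414. That would push OOP to £5,969.40, over the £2,950 cap, so traveler pays £2,950 − £1,555.40 = £1,394.60.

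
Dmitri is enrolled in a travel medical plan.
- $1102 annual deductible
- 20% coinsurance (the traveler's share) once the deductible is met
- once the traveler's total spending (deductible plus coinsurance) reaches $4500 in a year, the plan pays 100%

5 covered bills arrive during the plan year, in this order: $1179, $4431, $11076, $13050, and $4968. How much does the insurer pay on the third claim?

$8860.80

Claim 1 ($1179): $1102 finishes the deductible; $77 goes to coinsurance; coinsurance $77 × 20% = $15.40. Traveler owes $1117.40 (running OOP $1117.40). Plan pays $1179 − $1117.40 = $61.60.
Claim 2 ($4431): deductible already satisfied, so traveler's share is 20% × $4431 = $886.20. Cost to traveler: $886.20. OOP to date $2003.60. Plan pays $4431 − $886.20 = $3544.80.
Claim 3 ($11076): deductible met; 20% of $11076 = $2215.20. Cost to traveler: $2215.20. OOP to date $4218.80. Plan pays $11076 − $2215.20 = $8860.80.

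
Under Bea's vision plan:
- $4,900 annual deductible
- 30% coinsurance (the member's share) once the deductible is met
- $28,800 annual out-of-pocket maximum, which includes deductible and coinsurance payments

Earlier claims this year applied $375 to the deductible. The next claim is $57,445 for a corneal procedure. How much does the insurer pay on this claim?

Remaining deductible: $4,900 − $375 = $4,525.
The remaining $52,920 (= $57,445 − $4,525) moves to coinsurance.
Coinsurance: $52,920 × 30% = $15,876.
Member responsibility before any cap: $4,525 + $15,876 = $20,401.
Cumulative spending $375 + $20,401 = $20,776 stays under the $28,800 maximum.
The insurer covers the remainder: $57,445 − $20,401 = $37,044.

$37,044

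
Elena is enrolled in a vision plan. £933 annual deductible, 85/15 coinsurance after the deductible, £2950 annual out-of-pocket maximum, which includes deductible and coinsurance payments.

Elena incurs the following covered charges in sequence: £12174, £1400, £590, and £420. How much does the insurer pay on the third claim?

Claim 1 — £12174: £933 to deductible, leaving £11241; coinsurance £11241 × 15% = £1686.15. Member owes £2619.15 (running OOP £2619.15). Plan pays £12174 − £2619.15 = £9554.85.
Claim 2 — £1400: deductible met; 15% of £1400 = £210. Member pays £210; OOP now £2829.15. Plan pays £1400 − £210 = £1190.
Claim 3 — £590: deductible already satisfied, so member's share is 15% × £590 = £88.50. Cost to member: £88.50. OOP to date £2917.65. Plan pays £590 − £88.50 = £501.50.

£501.50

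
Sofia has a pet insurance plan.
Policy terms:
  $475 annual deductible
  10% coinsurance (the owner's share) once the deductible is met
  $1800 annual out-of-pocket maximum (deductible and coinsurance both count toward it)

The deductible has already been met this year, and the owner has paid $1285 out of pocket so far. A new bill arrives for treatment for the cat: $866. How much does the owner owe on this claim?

$86.60

The deductible is already satisfied, so the full bill goes to coinsurance.
Coinsurance: $866 × 10% = $86.60.
Total out-of-pocket so far would be $1285 + $86.60 = $1371.60, below the $1800 cap — no reduction.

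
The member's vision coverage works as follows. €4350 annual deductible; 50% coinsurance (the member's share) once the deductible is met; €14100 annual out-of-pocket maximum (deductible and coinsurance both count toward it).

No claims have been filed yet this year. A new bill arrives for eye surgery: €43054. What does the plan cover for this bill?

Nothing has been paid toward the €4350 deductible, so the first €4350 of this charge is applied there.
That leaves €43054 − €4350 = €38704 for coinsurance.
50% of €38704 = €19352 falls to the member.
Member responsibility before any cap: €4350 + €19352 = €23702.
Adding €23702 to the €0 already spent would give €23702, which exceeds the €14100 cap; the member pays just €14100 − €0 = €14100.
Insurer pays the balance: €43054 − €14100 = €28954.

€28954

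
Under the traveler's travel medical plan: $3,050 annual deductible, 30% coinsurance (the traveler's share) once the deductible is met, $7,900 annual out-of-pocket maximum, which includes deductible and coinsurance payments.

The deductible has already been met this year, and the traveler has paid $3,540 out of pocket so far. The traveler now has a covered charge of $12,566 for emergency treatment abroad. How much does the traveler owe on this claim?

With the deductible met, the entire $12,566 is subject to coinsurance.
Traveler's 30% share of $12,566 is $3,769.80.
Cumulative spending $3,540 + $3,769.80 = $7,309.80 stays under the $7,900 maximum.

$3,769.80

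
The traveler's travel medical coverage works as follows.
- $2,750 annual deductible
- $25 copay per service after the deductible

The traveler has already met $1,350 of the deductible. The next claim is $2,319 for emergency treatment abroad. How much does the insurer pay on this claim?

$1,350 of the $2,750 deductible is already met, leaving $1,400.
After the $1,400 deductible portion, $2,319 − $1,400 = $919 is subject to the copay.
Copay on this service: $25.
So the traveler owes $1,400 + $25 = $1,425.
The plan picks up $2,319 − $1,425 = $894.

$894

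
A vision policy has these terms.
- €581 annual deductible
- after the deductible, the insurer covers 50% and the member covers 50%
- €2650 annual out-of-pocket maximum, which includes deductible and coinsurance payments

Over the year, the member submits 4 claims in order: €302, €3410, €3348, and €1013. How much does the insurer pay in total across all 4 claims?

€5423

#1 (€302): entire amount goes to the deductible. Cost to member: €302. OOP to date €302. Plan pays €302 − €302 = €0.
#2 (€3410): deductible takes €279, €3131 remains; coinsurance €3131 × 50% = €1565.50. Cost to member: €1844.50. OOP to date €2146.50. Insurer: €3410 − €1844.50 = €1565.50.
#3 (€3348): 50% coinsurance on €3348 = €1674. That would push OOP to €3820.50, over the €2650 cap, so member pays €2650 − €2146.50 = €503.50. Insurer: €3348 − €503.50 = €2844.50.
#4 (€1013): 50% coinsurance on €1013 = €506.50. Adding that to €2650 gives €3156.50, past the €2650 cap; member pays only €2650 − €2650 = €0. Plan pays €1013 − €0 = €1013.
Insurer total = bills − member's total = €8073 − €2650 = €5423.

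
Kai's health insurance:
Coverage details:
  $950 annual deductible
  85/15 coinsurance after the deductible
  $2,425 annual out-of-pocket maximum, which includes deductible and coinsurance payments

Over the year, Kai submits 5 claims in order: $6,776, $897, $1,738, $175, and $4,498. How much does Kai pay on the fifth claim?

Claim 1 ($6,776): $950 to deductible, leaving $5,826; patient's 15% is $873.90. Patient pays $1,823.90; OOP now $1,823.90.
Claim 2 ($897): deductible met; 15% of $897 = $134.55. Patient pays $134.55; OOP now $1,958.45.
Claim 3 ($1,738): deductible already satisfied, so patient's share is 15% × $1,738 = $260.70. Patient owes $260.70 (running OOP $2,219.15).
Claim 4 ($175): deductible already satisfied, so patient's share is 15% × $175 = $26.25. Patient owes $26.25 (running OOP $2,245.40).
Claim 5 ($4,498): deductible already satisfied, so patient's share is 15% × $4,498 = $674.70. Adding that to $2,245.40 gives $2,920.10, past the $2,425 cap; patient pays only $2,425 − $2,245.40 = $179.60.

$179.60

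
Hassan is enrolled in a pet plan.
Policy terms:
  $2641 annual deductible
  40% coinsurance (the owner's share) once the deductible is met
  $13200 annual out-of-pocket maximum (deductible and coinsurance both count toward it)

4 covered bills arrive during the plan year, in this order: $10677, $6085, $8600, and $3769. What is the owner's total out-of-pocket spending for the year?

$13200

Claim 1 — $10677: deductible takes $2641, $8036 remains; owner's 40% is $3214.40. Owner owes $5855.40 (running OOP $5855.40).
Claim 2 — $6085: deductible already satisfied, so owner's share is 40% × $6085 = $2434. Owner pays $2434; OOP now $8289.40.
Claim 3 — $8600: deductible met; 40% of $8600 = $3440. Cost to owner: $3440. OOP to date $11729.40.
Claim 4 — $3769: 40% coinsurance on $3769 = $1507.60. Adding that to $11729.40 gives $13237, past the $13200 cap; owner pays only $13200 − $11729.40 = $1470.60.
Summing the owner's payments: $5855.40 + $2434 + $3440 + $1470.60 = $13200.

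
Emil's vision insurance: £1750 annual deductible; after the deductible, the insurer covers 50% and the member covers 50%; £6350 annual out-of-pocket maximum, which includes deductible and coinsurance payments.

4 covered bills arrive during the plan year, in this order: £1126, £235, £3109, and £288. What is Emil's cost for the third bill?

Claim 1 (£1126): all of it applies to the deductible. Member owes £1126 (running OOP £1126).
Claim 2 (£235): fully absorbed by the deductible. Member owes £235 (running OOP £1361).
Claim 3 (£3109): £389 to deductible, leaving £2720; member's 50% is £1360. Member pays £1749; OOP now £3110.

£1749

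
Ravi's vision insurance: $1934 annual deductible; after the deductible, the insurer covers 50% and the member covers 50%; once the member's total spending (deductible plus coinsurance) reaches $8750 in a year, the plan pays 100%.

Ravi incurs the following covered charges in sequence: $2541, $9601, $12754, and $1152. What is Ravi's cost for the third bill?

Bill 1, $2541: deductible takes $1934, $607 remains; 50% of $607 = $303.50. Member pays $2237.50; OOP now $2237.50.
Bill 2, $9601: deductible met; 50% of $9601 = $4800.50. Cost to member: $4800.50. OOP to date $7038.
Bill 3, $12754: 50% coinsurance on $12754 = $6377. Adding that to $7038 gives $13415, past the $8750 cap; member pays only $8750 − $7038 = $1712.

$1712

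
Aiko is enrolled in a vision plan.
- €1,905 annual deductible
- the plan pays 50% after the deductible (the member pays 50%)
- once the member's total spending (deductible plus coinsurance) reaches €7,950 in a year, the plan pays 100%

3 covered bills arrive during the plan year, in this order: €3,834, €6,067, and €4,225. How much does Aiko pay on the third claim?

€2,047

Bill 1, €3,834: deductible takes €1,905, €1,929 remains; member's 50% is €964.50. Member pays €2,869.50; OOP now €2,869.50.
Bill 2, €6,067: deductible already satisfied, so member's share is 50% × €6,067 = €3,033.50. Member owes €3,033.50 (running OOP €5,903).
Bill 3, €4,225: deductible met; 50% of €4,225 = €2,112.50. Adding that to €5,903 gives €8,015.50, past the €7,950 cap; member pays only €7,950 − €5,903 = €2,047.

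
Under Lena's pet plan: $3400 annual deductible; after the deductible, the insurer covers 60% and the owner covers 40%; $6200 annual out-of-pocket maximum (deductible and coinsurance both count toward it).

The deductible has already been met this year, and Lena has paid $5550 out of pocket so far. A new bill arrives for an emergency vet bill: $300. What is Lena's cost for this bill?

$120

With the deductible met, the entire $300 is subject to coinsurance.
Coinsurance: $300 × 40% = $120.
Cumulative spending $5550 + $120 = $5670 stays under the $6200 maximum.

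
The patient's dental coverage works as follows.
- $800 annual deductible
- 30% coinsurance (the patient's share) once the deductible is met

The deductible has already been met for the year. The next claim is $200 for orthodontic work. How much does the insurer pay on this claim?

The deductible is already satisfied, so the full bill goes to coinsurance.
Coinsurance: $200 × 30% = $60.
The plan picks up $200 − $60 = $140.

$140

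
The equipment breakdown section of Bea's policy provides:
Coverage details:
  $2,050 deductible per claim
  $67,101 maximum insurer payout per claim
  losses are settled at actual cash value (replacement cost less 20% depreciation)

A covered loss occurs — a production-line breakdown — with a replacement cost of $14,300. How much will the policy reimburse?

Depreciate 20%: the covered value is $14,300 × 0.8 = $11,440.
Subtract the deductible: $11,440 − $2,050 = $9,390.
$9,390 is within the $67,101 limit, so the insurer pays $9,390.

$9,390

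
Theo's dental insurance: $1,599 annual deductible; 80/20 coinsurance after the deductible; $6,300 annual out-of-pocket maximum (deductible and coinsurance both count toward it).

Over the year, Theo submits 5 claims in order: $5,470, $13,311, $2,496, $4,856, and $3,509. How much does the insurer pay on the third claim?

Claim 1 ($5,470): $1,599 finishes the deductible; $3,871 goes to coinsurance; patient's 20% is $774.20. Cost to patient: $2,373.20. OOP to date $2,373.20. Plan pays $5,470 − $2,373.20 = $3,096.80.
Claim 2 ($13,311): deductible met; 20% of $13,311 = $2,662.20. Patient pays $2,662.20; OOP now $5,035.40. Plan pays $13,311 − $2,662.20 = $10,648.80.
Claim 3 ($2,496): 20% coinsurance on $2,496 = $499.20. Patient pays $499.20; OOP now $5,534.60. Plan pays $2,496 − $499.20 = $1,996.80.

$1,996.80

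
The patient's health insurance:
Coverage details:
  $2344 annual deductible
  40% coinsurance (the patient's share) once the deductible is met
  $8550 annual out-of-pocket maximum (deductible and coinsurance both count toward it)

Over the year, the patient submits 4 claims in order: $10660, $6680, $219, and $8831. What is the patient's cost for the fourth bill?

$120

#1 ($10660): deductible takes $2344, $8316 remains; patient's 40% is $3326.40. Cost to patient: $5670.40. OOP to date $5670.40.
#2 ($6680): 40% coinsurance on $6680 = $2672. Patient owes $2672 (running OOP $8342.40).
#3 ($219): deductible already satisfied, so patient's share is 40% × $219 = $87.60. Patient owes $87.60 (running OOP $8430).
#4 ($8831): deductible met; 40% of $8831 = $3532.40. Adding that to $8430 gives $11962.40, past the $8550 cap; patient pays only $8550 − $8430 = $120.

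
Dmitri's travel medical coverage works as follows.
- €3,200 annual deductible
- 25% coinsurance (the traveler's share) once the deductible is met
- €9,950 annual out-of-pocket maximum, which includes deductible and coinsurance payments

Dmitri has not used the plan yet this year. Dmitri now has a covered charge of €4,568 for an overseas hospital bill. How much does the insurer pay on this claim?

€1,026

Deductible not yet touched, so the first €3,200 of the bill goes to the deductible.
The remaining €1,368 (= €4,568 − €3,200) moves to coinsurance.
Coinsurance: €1,368 × 25% = €342.
Traveler responsibility before any cap: €3,200 + €342 = €3,542.
Year-to-date out-of-pocket becomes €0 + €3,542 = €3,542, still under the €9,950 maximum, so no cap applies.
The plan picks up €4,568 − €3,542 = €1,026.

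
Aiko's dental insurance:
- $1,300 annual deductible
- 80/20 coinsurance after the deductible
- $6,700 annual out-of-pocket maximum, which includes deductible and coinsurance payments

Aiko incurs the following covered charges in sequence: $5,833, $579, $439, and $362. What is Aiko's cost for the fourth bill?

$72.40

Claim 1 ($5,833): $1,300 finishes the deductible; $4,533 goes to coinsurance; 20% of $4,533 = $906.60. Cost to patient: $2,206.60. OOP to date $2,206.60.
Claim 2 ($579): deductible already satisfied, so patient's share is 20% × $579 = $115.80. Patient pays $115.80; OOP now $2,322.40.
Claim 3 ($439): 20% coinsurance on $439 = $87.80. Patient pays $87.80; OOP now $2,410.20.
Claim 4 ($362): 20% coinsurance on $362 = $72.40. Cost to patient: $72.40. OOP to date $2,482.60.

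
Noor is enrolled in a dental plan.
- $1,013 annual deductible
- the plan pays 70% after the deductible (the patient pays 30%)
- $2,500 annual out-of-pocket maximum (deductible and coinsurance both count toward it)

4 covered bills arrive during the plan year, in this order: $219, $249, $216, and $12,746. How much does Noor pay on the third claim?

$216

#1 ($219): fully absorbed by the deductible. Patient owes $219 (running OOP $219).
#2 ($249): entire amount goes to the deductible. Cost to patient: $249. OOP to date $468.
#3 ($216): entire amount goes to the deductible. Patient pays $216; OOP now $684.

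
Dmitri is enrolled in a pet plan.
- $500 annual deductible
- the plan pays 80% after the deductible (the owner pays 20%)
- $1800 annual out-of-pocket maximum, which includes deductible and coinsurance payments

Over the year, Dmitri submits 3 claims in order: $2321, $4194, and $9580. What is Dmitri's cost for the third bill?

Bill 1, $2321: deductible takes $500, $1821 remains; 20% of $1821 = $364.20. Cost to owner: $864.20. OOP to date $864.20.
Bill 2, $4194: 20% coinsurance on $4194 = $838.80. Cost to owner: $838.80. OOP to date $1703.
Bill 3, $9580: 20% coinsurance on $9580 = $1916. That would push OOP to $3619, over the $1800 cap, so owner pays $1800 − $1703 = $97.

$97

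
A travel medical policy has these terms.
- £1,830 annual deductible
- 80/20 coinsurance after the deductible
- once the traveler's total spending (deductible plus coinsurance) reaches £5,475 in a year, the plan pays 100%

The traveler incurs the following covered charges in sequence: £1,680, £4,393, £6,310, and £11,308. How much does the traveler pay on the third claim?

Bill 1, £1,680: entire amount goes to the deductible. Cost to traveler: £1,680. OOP to date £1,680.
Bill 2, £4,393: £150 finishes the deductible; £4,243 goes to coinsurance; 20% of £4,243 = £848.60. Traveler pays £998.60; OOP now £2,678.60.
Bill 3, £6,310: deductible already satisfied, so traveler's share is 20% × £6,310 = £1,262. Cost to traveler: £1,262. OOP to date £3,940.60.

£1,262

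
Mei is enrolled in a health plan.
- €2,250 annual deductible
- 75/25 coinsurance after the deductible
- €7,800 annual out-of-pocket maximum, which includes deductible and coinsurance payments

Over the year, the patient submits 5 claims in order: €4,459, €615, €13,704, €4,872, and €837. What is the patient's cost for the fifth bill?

Claim 1 — €4,459: €2,250 to deductible, leaving €2,209; patient's 25% is €552.25. Patient owes €2,802.25 (running OOP €2,802.25).
Claim 2 — €615: 25% coinsurance on €615 = €153.75. Cost to patient: €153.75. OOP to date €2,956.
Claim 3 — €13,704: deductible already satisfied, so patient's share is 25% × €13,704 = €3,426. Patient pays €3,426; OOP now €6,382.
Claim 4 — €4,872: deductible already satisfied, so patient's share is 25% × €4,872 = €1,218. Patient pays €1,218; OOP now €7,600.
Claim 5 — €837: deductible met; 25% of €837 = €209.25. That would push OOP to €7,809.25, over the €7,800 cap, so patient pays €7,800 − €7,600 = €200.

€200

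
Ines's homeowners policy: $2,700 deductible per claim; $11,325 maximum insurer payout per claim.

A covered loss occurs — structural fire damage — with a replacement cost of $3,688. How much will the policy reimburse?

After the deductible, $3,688 − $2,700 = $988 remains.
$988 ≤ $11,325, so the limit doesn't bind; insurer pays $988.

$988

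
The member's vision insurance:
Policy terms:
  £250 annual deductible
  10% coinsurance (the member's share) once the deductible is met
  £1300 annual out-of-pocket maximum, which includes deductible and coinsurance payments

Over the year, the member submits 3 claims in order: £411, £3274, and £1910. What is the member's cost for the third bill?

Claim 1 (£411): £250 to deductible, leaving £161; coinsurance £161 × 10% = £16.10. Member pays £266.10; OOP now £266.10.
Claim 2 (£3274): deductible met; 10% of £3274 = £327.40. Member pays £327.40; OOP now £593.50.
Claim 3 (£1910): deductible already satisfied, so member's share is 10% × £1910 = £191. Member owes £191 (running OOP £784.50).

£191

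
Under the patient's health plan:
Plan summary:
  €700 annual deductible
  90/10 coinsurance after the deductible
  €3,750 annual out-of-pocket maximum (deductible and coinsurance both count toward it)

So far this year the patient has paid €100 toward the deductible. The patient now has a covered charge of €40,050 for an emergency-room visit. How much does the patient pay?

€3,650

Remaining deductible: €700 − €100 = €600.
After the €600 deductible portion, €40,050 − €600 = €39,450 is subject to coinsurance.
10% of €39,450 = €3,945 falls to the patient.
So the patient owes €600 + €3,945 = €4,545 before any cap.
Adding €4,545 to the €100 already spent would give €4,645, which exceeds the €3,750 cap; the patient pays just €3,750 − €100 = €3,650.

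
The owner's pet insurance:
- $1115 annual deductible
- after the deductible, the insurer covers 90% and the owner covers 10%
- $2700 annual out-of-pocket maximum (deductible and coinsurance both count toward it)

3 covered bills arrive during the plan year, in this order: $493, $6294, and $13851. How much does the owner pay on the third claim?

Bill 1, $493: entire amount goes to the deductible. Cost to owner: $493. OOP to date $493.
Bill 2, $6294: deductible takes $622, $5672 remains; coinsurance $5672 × 10% = $567.20. Cost to owner: $1189.20. OOP to date $1682.20.
Bill 3, $13851: deductible already satisfied, so owner's share is 10% × $13851 = $1385.10. OOP would hit $3067.30 > $2700, so the cap limits the owner to $2700 − $1682.20 = $1017.80.

$1017.80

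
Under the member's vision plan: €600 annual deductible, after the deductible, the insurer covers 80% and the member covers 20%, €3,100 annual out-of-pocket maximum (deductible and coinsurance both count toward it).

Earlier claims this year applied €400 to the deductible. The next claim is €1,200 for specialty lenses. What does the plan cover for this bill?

€800

Remaining deductible: €600 − €400 = €200.
After the €200 deductible portion, €1,200 − €200 = €1,000 is subject to coinsurance.
Coinsurance: €1,000 × 20% = €200.
Member responsibility before any cap: €200 + €200 = €400.
Year-to-date out-of-pocket becomes €400 + €400 = €800, still under the €3,100 maximum, so no cap applies.
Insurer pays the balance: €1,200 − €400 = €800.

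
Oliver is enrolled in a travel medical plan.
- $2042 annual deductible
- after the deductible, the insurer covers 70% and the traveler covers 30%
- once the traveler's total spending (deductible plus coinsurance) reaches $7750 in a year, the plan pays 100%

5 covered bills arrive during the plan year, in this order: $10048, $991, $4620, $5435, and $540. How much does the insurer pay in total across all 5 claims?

$13884

#1 ($10048): $2042 to deductible, leaving $8006; traveler's 30% is $2401.80. Cost to traveler: $4443.80. OOP to date $4443.80. Plan pays $10048 − $4443.80 = $5604.20.
#2 ($991): 30% coinsurance on $991 = $297.30. Cost to traveler: $297.30. OOP to date $4741.10. Plan pays $991 − $297.30 = $693.70.
#3 ($4620): deductible already satisfied, so traveler's share is 30% × $4620 = $1386. Traveler pays $1386; OOP now $6127.10. Insurer: $4620 − $1386 = $3234.
#4 ($5435): deductible already satisfied, so traveler's share is 30% × $5435 = $1630.50. Adding that to $6127.10 gives $7757.60, past the $7750 cap; traveler pays only $7750 − $6127.10 = $1622.90. Plan pays $5435 − $1622.90 = $3812.10.
#5 ($540): 30% coinsurance on $540 = $162. Adding that to $7750 gives $7912, past the $7750 cap; traveler pays only $7750 − $7750 = $0. Insurer: $540 − $0 = $540.
Insurer total = bills − traveler's total = $21634 − $7750 = $13884.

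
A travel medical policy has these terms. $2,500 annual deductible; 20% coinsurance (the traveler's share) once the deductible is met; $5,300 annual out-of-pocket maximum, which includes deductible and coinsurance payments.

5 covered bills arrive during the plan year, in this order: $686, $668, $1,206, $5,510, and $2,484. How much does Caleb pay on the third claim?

$1,158

Claim 1 — $686: fully absorbed by the deductible. Cost to traveler: $686. OOP to date $686.
Claim 2 — $668: entire amount goes to the deductible. Traveler pays $668; OOP now $1,354.
Claim 3 — $1,206: $1,146 finishes the deductible; $60 goes to coinsurance; 20% of $60 = $12. Traveler pays $1,158; OOP now $2,512.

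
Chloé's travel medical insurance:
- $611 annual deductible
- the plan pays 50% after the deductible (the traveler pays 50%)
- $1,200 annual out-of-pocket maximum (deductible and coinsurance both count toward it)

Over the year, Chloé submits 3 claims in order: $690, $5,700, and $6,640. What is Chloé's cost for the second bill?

$549.50

Claim 1 — $690: $611 finishes the deductible; $79 goes to coinsurance; coinsurance $79 × 50% = $39.50. Traveler owes $650.50 (running OOP $650.50).
Claim 2 — $5,700: 50% coinsurance on $5,700 = $2,850. That would push OOP to $3,500.50, over the $1,200 cap, so traveler pays $1,200 − $650.50 = $549.50.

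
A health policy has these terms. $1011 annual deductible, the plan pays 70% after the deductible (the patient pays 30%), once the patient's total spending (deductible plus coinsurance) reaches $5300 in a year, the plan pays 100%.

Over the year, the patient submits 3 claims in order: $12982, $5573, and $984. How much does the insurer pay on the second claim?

$4875.30

#1 ($12982): $1011 finishes the deductible; $11971 goes to coinsurance; coinsurance $11971 × 30% = $3591.30. Cost to patient: $4602.30. OOP to date $4602.30. Plan pays $12982 − $4602.30 = $8379.70.
#2 ($5573): deductible met; 30% of $5573 = $1671.90. OOP would hit $6274.20 > $5300, so the cap limits the patient to $5300 − $4602.30 = $697.70. Plan pays $5573 − $697.70 = $4875.30.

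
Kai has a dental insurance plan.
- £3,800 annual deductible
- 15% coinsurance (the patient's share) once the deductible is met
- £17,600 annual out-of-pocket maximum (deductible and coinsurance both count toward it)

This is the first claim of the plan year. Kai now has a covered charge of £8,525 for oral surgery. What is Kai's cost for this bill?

Deductible not yet touched, so the first £3,800 of the bill goes to the deductible.
After the £3,800 deductible portion, £8,525 − £3,800 = £4,725 is subject to coinsurance.
Coinsurance: £4,725 × 15% = £708.75.
Patient responsibility before any cap: £3,800 + £708.75 = £4,508.75.
Year-to-date out-of-pocket becomes £0 + £4,508.75 = £4,508.75, still under the £17,600 maximum, so no cap applies.

£4,508.75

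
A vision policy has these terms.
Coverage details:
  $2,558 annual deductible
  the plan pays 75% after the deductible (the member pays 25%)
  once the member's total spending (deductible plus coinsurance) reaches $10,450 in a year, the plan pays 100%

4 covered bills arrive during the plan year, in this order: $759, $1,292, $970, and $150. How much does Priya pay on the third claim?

$622.75

#1 ($759): all of it applies to the deductible. Member pays $759; OOP now $759.
#2 ($1,292): all of it applies to the deductible. Member pays $1,292; OOP now $2,051.
#3 ($970): $507 to deductible, leaving $463; member's 25% is $115.75. Cost to member: $622.75. OOP to date $2,673.75.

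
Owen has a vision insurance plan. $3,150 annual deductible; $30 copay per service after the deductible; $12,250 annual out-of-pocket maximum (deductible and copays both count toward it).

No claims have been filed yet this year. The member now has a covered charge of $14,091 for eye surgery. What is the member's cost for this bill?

Deductible not yet touched, so the first $3,150 of the bill goes to the deductible.
The remaining $10,941 (= $14,091 − $3,150) moves to the copay.
Copay on this service: $30.
Member responsibility before any cap: $3,150 + $30 = $3,180.
Total out-of-pocket so far would be $0 + $3,180 = $3,180, below the $12,250 cap — no reduction.

$3,180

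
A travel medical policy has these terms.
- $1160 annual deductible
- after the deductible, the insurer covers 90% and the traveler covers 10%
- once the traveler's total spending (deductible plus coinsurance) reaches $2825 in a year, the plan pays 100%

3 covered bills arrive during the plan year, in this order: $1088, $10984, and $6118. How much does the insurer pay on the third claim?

Claim 1 — $1088: fully absorbed by the deductible. Traveler pays $1088; OOP now $1088. Insurer: $1088 − $1088 = $0.
Claim 2 — $10984: deductible takes $72, $10912 remains; traveler's 10% is $1091.20. Traveler owes $1163.20 (running OOP $2251.20). Plan pays $10984 − $1163.20 = $9820.80.
Claim 3 — $6118: 10% coinsurance on $6118 = $611.80. Adding that to $2251.20 gives $2863, past the $2825 cap; traveler pays only $2825 − $2251.20 = $573.80. Insurer: $6118 − $573.80 = $5544.20.

$5544.20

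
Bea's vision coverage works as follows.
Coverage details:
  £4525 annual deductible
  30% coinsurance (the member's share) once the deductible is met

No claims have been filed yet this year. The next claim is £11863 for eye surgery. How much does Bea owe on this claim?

£6726.40

Nothing has been paid toward the £4525 deductible, so the first £4525 of this charge is applied there.
That leaves £11863 − £4525 = £7338 for coinsurance.
30% of £7338 = £2201.40 falls to the member.
Member responsibility: £4525 + £2201.40 = £6726.40.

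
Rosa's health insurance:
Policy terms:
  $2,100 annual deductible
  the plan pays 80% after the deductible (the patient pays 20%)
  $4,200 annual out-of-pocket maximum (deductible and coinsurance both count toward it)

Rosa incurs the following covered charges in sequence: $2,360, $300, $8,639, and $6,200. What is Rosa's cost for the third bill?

$1,727.80

Claim 1 — $2,360: deductible takes $2,100, $260 remains; 20% of $260 = $52. Patient owes $2,152 (running OOP $2,152).
Claim 2 — $300: 20% coinsurance on $300 = $60. Patient pays $60; OOP now $2,212.
Claim 3 — $8,639: deductible already satisfied, so patient's share is 20% × $8,639 = $1,727.80. Patient pays $1,727.80; OOP now $3,939.80.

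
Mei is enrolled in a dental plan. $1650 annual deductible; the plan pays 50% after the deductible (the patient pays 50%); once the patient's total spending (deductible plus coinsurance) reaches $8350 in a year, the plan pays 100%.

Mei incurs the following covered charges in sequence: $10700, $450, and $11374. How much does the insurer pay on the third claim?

Claim 1 — $10700: $1650 to deductible, leaving $9050; 50% of $9050 = $4525. Patient pays $6175; OOP now $6175. Insurer: $10700 − $6175 = $4525.
Claim 2 — $450: deductible met; 50% of $450 = $225. Cost to patient: $225. OOP to date $6400. Plan pays $450 − $225 = $225.
Claim 3 — $11374: 50% coinsurance on $11374 = $5687. OOP would hit $12087 > $8350, so the cap limits the patient to $8350 − $6400 = $1950. Plan pays $11374 − $1950 = $9424.

$9424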